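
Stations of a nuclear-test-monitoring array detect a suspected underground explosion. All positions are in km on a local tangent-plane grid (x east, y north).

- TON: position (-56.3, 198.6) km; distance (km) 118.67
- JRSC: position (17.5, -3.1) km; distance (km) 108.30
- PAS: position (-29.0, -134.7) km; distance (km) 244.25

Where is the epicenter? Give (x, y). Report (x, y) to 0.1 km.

x ≈ 16.9 km, y ≈ 105.2 km

Circle about each station: (x + 56.3)² + (y − 198.6)² = 118.67²; (x − 17.5)² + (y + 3.1)² = 108.30²; (x + 29.0)² + (y + 134.7)² = 244.25².
Subtracting pairs of circle equations eliminates x²+y² and gives linear equations (the radical axes):
147.6 x − 403.4 y = -39942.11
54.6 x − 666.6 y = -69202.05
Solving the 2×2 system: x ≈ 16.9, y ≈ 105.2 km.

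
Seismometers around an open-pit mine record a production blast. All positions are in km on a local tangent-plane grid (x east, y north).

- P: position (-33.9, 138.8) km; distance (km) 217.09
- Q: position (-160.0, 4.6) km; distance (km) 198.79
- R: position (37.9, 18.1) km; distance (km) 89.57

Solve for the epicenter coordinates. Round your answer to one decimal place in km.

Circle about each station: (x + 33.9)² + (y − 138.8)² = 217.09²; (x + 160.0)² + (y − 4.6)² = 198.79²; (x − 37.9)² + (y − 18.1)² = 89.57².
Subtracting the P equation from the Q and R equations removes the quadratic terms:
-252.2 x − 268.4 y = 12817.11
143.6 x − 241.4 y = 20454.65
Solving the 2×2 system: x ≈ 24.1, y ≈ -70.4 km.

24.1 km east, -70.4 km north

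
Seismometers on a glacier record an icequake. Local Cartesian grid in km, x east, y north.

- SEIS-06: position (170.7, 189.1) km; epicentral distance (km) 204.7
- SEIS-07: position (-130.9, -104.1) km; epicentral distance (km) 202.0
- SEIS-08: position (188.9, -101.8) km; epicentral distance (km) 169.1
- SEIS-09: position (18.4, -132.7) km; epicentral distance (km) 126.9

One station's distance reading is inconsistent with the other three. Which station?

SEIS-06

Solve using three stations at a time. Using SEIS-07, SEIS-08, SEIS-09 (subtract circle equations pairwise → linear system) gives (x, y) ≈ (47.4, -9.1).
Distances from that point to each station vs reported:
  SEIS-06: calculated 233.4 vs reported 204.7 → residual 28.7 km
  SEIS-07: calculated 202.1 vs reported 202.0 → residual 0.1 km
  SEIS-08: calculated 169.2 vs reported 169.1 → residual 0.1 km
  SEIS-09: calculated 127.0 vs reported 126.9 → residual 0.1 km
SEIS-07, SEIS-08, SEIS-09 are mutually consistent (residuals ≈ 0); SEIS-06 is off by 28.7 km.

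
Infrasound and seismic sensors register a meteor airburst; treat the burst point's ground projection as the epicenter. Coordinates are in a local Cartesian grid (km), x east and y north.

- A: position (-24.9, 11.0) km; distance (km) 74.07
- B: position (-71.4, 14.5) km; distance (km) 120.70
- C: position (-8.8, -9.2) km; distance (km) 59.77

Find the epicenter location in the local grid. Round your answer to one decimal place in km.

Circle about each station: (x + 24.9)² + (y − 11.0)² = 74.07²; (x + 71.4)² + (y − 14.5)² = 120.70²; (x + 8.8)² + (y + 9.2)² = 59.77².
Subtracting pairs of circle equations eliminates x²+y² and gives linear equations (the radical axes):
-93.0 x + 7.0 y = -4514.93
32.2 x − 40.4 y = 1334.98
Solving the 2×2 system: x ≈ 49.0, y ≈ 6.0 km.
Check against A (with the unrounded x, y): √((x + 24.9)²+(y − 11.0)²) = 74.07 ≈ 74.07 km. ✓

x ≈ 49.0 km, y ≈ 6.0 km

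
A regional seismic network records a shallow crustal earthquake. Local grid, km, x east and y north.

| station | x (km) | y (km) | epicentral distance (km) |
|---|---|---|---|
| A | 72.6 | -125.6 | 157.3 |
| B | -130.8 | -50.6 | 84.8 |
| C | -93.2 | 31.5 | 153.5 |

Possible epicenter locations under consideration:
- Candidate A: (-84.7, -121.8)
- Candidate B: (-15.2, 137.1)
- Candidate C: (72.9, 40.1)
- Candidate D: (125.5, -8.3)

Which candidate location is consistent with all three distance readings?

Candidate A

For each candidate, compare |candidate − station| to the reported distance:
Candidate A: residuals A 0.0, B 0.0, C 0.0 → max 0.0 km
Candidate B: residuals A 119.7, B 135.6, C 22.2 → max 135.6 km
Candidate C: residuals A 8.4, B 138.2, C 12.8 → max 138.2 km
Candidate D: residuals A 28.6, B 175.0, C 68.8 → max 175.0 km
Only Candidate A has all residuals ≈ 0.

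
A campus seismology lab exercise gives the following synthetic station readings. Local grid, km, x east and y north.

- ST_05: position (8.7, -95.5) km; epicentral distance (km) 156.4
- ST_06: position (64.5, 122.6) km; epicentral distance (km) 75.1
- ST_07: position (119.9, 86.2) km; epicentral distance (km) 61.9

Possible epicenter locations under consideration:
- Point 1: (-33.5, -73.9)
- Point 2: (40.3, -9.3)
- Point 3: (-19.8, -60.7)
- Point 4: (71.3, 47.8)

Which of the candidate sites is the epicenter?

Point 4

For each candidate, compare |candidate − station| to the reported distance:
Point 1: residuals ST_05 109.0, ST_06 144.5, ST_07 159.8 → max 159.8 km
Point 2: residuals ST_05 64.6, ST_06 59.0, ST_07 62.4 → max 64.6 km
Point 3: residuals ST_05 111.4, ST_06 126.7, ST_07 140.8 → max 140.8 km
Point 4: residuals ST_05 0.0, ST_06 0.0, ST_07 0.0 → max 0.0 km
Only Point 4 has all residuals ≈ 0.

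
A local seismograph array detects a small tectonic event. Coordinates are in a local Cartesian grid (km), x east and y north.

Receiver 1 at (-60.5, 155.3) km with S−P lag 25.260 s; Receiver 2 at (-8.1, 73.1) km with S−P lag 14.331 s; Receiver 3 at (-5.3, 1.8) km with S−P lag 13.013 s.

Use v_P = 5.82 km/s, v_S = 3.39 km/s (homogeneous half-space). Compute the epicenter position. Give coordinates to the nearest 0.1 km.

x ≈ 97.8 km, y ≈ 24.9 km

Distance from S−P lag: d = Δt · v_P v_S / (v_P − v_S) = Δt · (5.82·3.39)/(5.82−3.39) ≈ 8.1193·Δt.
So d_Receiver 1 = 205.09, d_Receiver 2 = 116.36, d_Receiver 3 = 105.66 km.
Circle about each station: (x + 60.5)² + (y − 155.3)² = 205.09²; (x + 8.1)² + (y − 73.1)² = 116.36²; (x + 5.3)² + (y − 1.8)² = 105.66².
Subtracting the Receiver 1 equation from the Receiver 2 and Receiver 3 equations removes the quadratic terms:
104.8 x − 164.4 y = 6153.14
110.4 x − 307.0 y = 3150.86
Solving the 2×2 system: x ≈ 97.8, y ≈ 24.9 km.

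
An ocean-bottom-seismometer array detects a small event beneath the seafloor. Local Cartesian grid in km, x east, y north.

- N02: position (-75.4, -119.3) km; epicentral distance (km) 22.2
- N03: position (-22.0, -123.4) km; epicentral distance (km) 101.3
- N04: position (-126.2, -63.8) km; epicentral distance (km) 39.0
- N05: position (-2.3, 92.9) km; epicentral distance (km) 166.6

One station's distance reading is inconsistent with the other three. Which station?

Solve using three stations at a time. Using N03, N04, N05 (subtract circle equations pairwise → linear system) gives (x, y) ≈ (-90.3, -48.6).
Distances from that point to each station vs reported:
  N02: calculated 72.3 vs reported 22.2 → residual 50.1 km
  N03: calculated 101.3 vs reported 101.3 → residual 0.0 km
  N04: calculated 39.0 vs reported 39.0 → residual 0.0 km
  N05: calculated 166.6 vs reported 166.6 → residual 0.0 km
N03, N04, N05 are mutually consistent (residuals ≈ 0); N02 is off by 50.1 km.

N02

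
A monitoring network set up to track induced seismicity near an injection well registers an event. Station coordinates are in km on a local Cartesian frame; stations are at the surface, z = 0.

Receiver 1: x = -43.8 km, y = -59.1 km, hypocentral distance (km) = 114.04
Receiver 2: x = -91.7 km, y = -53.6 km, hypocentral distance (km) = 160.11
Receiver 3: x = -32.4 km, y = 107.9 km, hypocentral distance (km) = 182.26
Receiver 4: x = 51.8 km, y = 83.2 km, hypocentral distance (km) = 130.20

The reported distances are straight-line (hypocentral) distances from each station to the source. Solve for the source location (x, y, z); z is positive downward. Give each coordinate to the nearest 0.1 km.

Each station gives a sphere (x−x_i)² + (y−y_i)² + z² = d_i² (stations at z=0).
Subtracting the Receiver 1 sphere from Receiver 2 and Receiver 3: z² cancels, leaving linear equations in x and y:
-95.8 x + 11.0 y = -6759.49
22.8 x + 334.0 y = -12932.67
Solving: x ≈ 65.598, y ≈ -43.199 km (keep extra digits for the depth step; rounded: 65.6, -43.2).
Then from the Receiver 1 sphere: z² = 114.04² − (x + 43.8)² − (y + 59.1)² with x = 65.598, y = -43.199, so z ≈ 28.006 ≈ 28.0 km.

(65.6, -43.2, 28.0)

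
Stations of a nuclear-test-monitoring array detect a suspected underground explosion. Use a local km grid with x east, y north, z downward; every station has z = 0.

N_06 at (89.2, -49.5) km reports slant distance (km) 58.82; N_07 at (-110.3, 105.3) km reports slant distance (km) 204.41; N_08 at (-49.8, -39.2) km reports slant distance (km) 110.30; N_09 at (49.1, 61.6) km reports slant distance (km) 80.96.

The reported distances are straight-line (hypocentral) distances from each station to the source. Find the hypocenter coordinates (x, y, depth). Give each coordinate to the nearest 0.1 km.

x ≈ 53.3 km, y ≈ -13.6 km, depth ≈ 29.7 km

Each station gives a sphere (x−x_i)² + (y−y_i)² + z² = d_i² (stations at z=0).
Subtracting the N_06 sphere from N_07 and N_08: z² cancels, leaving linear equations in x and y:
-399.0 x + 309.6 y = -25476.37
-278.0 x + 20.6 y = -15096.51
Solving: x ≈ 53.296, y ≈ -13.602 km (keep extra digits for the depth step; rounded: 53.3, -13.6).
Then from the N_06 sphere: z² = 58.82² − (x − 89.2)² − (y + 49.5)² with x = 53.296, y = -13.602, so z ≈ 29.699 ≈ 29.7 km.
Check against N_09 (with the unrounded solution): distance 80.96 ≈ 80.96 km. ✓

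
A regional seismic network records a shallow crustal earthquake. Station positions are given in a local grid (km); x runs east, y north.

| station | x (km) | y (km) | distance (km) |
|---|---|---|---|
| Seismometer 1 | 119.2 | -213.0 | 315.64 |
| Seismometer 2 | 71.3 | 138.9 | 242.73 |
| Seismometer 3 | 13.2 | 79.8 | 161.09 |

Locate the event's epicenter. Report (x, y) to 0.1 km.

(-121.4, -8.7)

Circle about each station: (x − 119.2)² + (y + 213.0)² = 315.64²; (x − 71.3)² + (y − 138.9)² = 242.73²; (x − 13.2)² + (y − 79.8)² = 161.09².
Subtracting pairs of circle equations eliminates x²+y² and gives linear equations (the radical axes):
-95.8 x + 703.8 y = 5510.02
-212.0 x + 585.6 y = 20643.26
Solving the 2×2 system: x ≈ -121.4, y ≈ -8.7 km.
Check against Seismometer 1 (with the unrounded x, y): √((x − 119.2)²+(y + 213.0)²) = 315.63 ≈ 315.64 km. ✓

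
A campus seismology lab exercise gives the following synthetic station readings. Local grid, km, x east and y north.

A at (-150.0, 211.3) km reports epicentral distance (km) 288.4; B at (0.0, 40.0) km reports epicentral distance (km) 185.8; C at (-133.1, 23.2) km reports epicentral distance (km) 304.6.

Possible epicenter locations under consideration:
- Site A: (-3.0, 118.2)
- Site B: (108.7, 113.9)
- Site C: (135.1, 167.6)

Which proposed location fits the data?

For each candidate, compare |candidate − station| to the reported distance:
Site A: residuals A 114.4, B 107.5, C 143.5 → max 143.5 km
Site B: residuals A 12.0, B 54.4, C 46.3 → max 54.4 km
Site C: residuals A 0.0, B 0.0, C 0.0 → max 0.0 km
Only Site C has all residuals ≈ 0.

Site C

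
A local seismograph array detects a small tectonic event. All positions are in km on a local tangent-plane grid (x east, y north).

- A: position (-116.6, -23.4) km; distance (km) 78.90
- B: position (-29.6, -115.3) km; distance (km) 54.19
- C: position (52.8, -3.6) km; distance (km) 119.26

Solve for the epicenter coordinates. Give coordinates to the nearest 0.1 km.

-49.5 km east, -64.9 km north

Circle about each station: (x + 116.6)² + (y + 23.4)² = 78.90²; (x + 29.6)² + (y + 115.3)² = 54.19²; (x − 52.8)² + (y + 3.6)² = 119.26².
Subtracting pairs of circle equations eliminates x²+y² and gives linear equations (the radical axes):
174.0 x − 183.8 y = 3315.78
338.8 x + 39.6 y = -19340.06
Solving the 2×2 system: x ≈ -49.5, y ≈ -64.9 km.
Check against A (with the unrounded x, y): √((x + 116.6)²+(y + 23.4)²) = 78.90 ≈ 78.90 km. ✓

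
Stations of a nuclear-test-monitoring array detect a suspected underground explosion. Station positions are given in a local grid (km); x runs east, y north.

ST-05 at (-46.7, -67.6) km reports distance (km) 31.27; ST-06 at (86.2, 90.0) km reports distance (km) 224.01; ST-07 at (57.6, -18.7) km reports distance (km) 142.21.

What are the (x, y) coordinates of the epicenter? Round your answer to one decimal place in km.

Circle about each station: (x + 46.7)² + (y + 67.6)² = 31.27²; (x − 86.2)² + (y − 90.0)² = 224.01²; (x − 57.6)² + (y + 18.7)² = 142.21².
Subtracting the ST-05 equation from the ST-06 and ST-07 equations removes the quadratic terms:
265.8 x + 315.2 y = -40422.88
208.6 x + 97.8 y = -22329.07
Solving the 2×2 system: x ≈ -77.6, y ≈ -62.8 km.

(-77.6, -62.8)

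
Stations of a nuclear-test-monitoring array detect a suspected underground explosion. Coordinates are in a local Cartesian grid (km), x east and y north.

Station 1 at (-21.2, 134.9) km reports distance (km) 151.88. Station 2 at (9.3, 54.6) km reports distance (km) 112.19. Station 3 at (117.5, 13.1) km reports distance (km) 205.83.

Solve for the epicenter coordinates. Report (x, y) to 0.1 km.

Circle about each station: (x + 21.2)² + (y − 134.9)² = 151.88²; (x − 9.3)² + (y − 54.6)² = 112.19²; (x − 117.5)² + (y − 13.1)² = 205.83².
Subtracting pairs of circle equations eliminates x²+y² and gives linear equations (the radical axes):
61.0 x − 160.6 y = -5098.86
277.4 x − 243.6 y = -23968.04
Solving the 2×2 system: x ≈ -87.8, y ≈ -1.6 km.

(-87.8, -1.6)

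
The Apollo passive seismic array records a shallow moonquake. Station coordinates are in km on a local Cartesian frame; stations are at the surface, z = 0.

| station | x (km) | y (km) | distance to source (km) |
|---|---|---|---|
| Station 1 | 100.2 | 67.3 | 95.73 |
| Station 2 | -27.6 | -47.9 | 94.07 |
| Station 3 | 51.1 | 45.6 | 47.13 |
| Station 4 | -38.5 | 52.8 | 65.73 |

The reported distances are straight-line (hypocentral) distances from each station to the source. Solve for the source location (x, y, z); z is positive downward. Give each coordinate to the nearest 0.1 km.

Each station gives a sphere (x−x_i)² + (y−y_i)² + z² = d_i² (stations at z=0).
Subtracting the Station 1 sphere from Station 2 and Station 3: z² cancels, leaving linear equations in x and y:
-255.6 x − 230.4 y = -11198.09
-98.2 x − 43.4 y = -2935.76
Solving: x ≈ 16.510, y ≈ 30.287 km (keep extra digits for the depth step; rounded: 16.5, 30.3).
Then from the Station 1 sphere: z² = 95.73² − (x − 100.2)² − (y − 67.3)² with x = 16.510, y = 30.287, so z ≈ 28.111 ≈ 28.1 km.

x ≈ 16.5 km, y ≈ 30.3 km, depth ≈ 28.1 km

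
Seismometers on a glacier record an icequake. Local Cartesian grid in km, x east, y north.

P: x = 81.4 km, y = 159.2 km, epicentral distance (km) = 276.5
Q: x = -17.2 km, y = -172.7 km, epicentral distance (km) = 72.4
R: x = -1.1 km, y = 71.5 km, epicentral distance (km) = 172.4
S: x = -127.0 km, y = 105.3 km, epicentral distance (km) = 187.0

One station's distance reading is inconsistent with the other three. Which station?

Solve using three stations at a time. Using P, Q, R (subtract circle equations pairwise → linear system) gives (x, y) ≈ (-13.7, -100.4).
Distances from that point to each station vs reported:
  P: calculated 276.5 vs reported 276.5 → residual 0.0 km
  Q: calculated 72.4 vs reported 72.4 → residual 0.0 km
  R: calculated 172.4 vs reported 172.4 → residual 0.0 km
  S: calculated 234.9 vs reported 187.0 → residual 47.9 km
P, Q, R are mutually consistent (residuals ≈ 0); S is off by 47.9 km.

S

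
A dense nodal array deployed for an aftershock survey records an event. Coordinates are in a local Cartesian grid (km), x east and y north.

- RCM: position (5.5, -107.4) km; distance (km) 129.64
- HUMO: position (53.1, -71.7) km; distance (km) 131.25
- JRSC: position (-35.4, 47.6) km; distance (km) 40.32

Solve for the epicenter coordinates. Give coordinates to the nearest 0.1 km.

Circle about each station: (x − 5.5)² + (y + 107.4)² = 129.64²; (x − 53.1)² + (y + 71.7)² = 131.25²; (x + 35.4)² + (y − 47.6)² = 40.32².
Subtracting the RCM equation from the HUMO and JRSC equations removes the quadratic terms:
95.2 x + 71.4 y = -4024.54
-81.8 x + 310.0 y = 7134.74
Solving the 2×2 system: x ≈ -49.7, y ≈ 9.9 km.
Check against RCM (with the unrounded x, y): √((x − 5.5)²+(y + 107.4)²) = 129.64 ≈ 129.64 km. ✓

-49.7 km east, 9.9 km north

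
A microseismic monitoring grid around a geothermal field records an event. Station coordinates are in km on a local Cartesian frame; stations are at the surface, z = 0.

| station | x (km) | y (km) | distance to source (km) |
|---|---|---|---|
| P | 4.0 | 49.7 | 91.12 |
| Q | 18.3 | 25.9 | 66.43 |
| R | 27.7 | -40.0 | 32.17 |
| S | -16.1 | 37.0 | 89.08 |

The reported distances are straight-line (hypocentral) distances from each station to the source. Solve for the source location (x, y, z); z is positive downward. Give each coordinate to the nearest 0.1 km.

Each station gives a sphere (x−x_i)² + (y−y_i)² + z² = d_i² (stations at z=0).
Subtracting the P sphere from Q and R: z² cancels, leaving linear equations in x and y:
28.6 x − 47.6 y = 2409.52
47.4 x − 179.4 y = 7149.15
Solving: x ≈ 31.993, y ≈ -31.397 km (keep extra digits for the depth step; rounded: 32.0, -31.4).
Then from the P sphere: z² = 91.12² − (x − 4.0)² − (y − 49.7)² with x = 31.993, y = -31.397, so z ≈ 30.701 ≈ 30.7 km.

(32.0, -31.4, 30.7)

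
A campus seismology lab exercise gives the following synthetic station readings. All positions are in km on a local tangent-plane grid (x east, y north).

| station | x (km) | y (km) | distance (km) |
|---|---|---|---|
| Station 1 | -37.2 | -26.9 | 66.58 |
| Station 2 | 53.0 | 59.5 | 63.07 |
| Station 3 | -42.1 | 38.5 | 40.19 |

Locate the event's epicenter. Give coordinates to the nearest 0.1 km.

x ≈ -2.8 km, y ≈ 30.1 km

Circle about each station: (x + 37.2)² + (y + 26.9)² = 66.58²; (x − 53.0)² + (y − 59.5)² = 63.07²; (x + 42.1)² + (y − 38.5)² = 40.19².
Subtracting the Station 1 equation from the Station 2 and Station 3 equations removes the quadratic terms:
180.4 x + 172.8 y = 4696.87
-9.8 x + 130.8 y = 3964.87
Solving the 2×2 system: x ≈ -2.8, y ≈ 30.1 km.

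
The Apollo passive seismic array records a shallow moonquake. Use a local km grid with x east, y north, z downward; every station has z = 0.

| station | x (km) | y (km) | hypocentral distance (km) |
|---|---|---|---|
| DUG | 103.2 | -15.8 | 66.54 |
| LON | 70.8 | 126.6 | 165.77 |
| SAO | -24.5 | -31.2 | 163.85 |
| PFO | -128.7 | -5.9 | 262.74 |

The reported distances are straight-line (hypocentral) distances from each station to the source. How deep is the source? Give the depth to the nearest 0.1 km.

depth ≈ 62.4 km

Each station gives a sphere (x−x_i)² + (y−y_i)² + z² = d_i² (stations at z=0).
Subtracting the DUG sphere from LON and SAO: z² cancels, leaving linear equations in x and y:
-64.8 x + 284.8 y = -12911.80
-255.4 x − 30.8 y = -31745.44
Solving: x ≈ 126.299, y ≈ -16.600 km (keep extra digits for the depth step; rounded: 126.3, -16.6).
Then from the DUG sphere: z² = 66.54² − (x − 103.2)² − (y + 15.8)² with x = 126.299, y = -16.600, so z ≈ 62.397 ≈ 62.4 km.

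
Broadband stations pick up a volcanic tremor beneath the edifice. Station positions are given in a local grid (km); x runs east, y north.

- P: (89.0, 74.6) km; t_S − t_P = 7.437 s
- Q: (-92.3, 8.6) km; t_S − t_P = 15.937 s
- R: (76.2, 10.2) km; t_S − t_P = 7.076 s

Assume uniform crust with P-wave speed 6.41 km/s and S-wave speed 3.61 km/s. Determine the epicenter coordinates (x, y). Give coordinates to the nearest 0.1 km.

Distance from S−P lag: d = Δt · v_P v_S / (v_P − v_S) = Δt · (6.41·3.61)/(6.41−3.61) ≈ 8.2643·Δt.
So d_P = 61.46, d_Q = 131.71, d_R = 58.48 km.
Circle about each station: (x − 89.0)² + (y − 74.6)² = 61.46²; (x + 92.3)² + (y − 8.6)² = 131.71²; (x − 76.2)² + (y − 10.2)² = 58.48².
Subtracting pairs of circle equations eliminates x²+y² and gives linear equations (the radical axes):
-362.6 x − 132.0 y = -18463.10
-25.6 x − 128.8 y = -7218.26
Solving the 2×2 system: x ≈ 32.9, y ≈ 49.5 km.

x ≈ 32.9 km, y ≈ 49.5 km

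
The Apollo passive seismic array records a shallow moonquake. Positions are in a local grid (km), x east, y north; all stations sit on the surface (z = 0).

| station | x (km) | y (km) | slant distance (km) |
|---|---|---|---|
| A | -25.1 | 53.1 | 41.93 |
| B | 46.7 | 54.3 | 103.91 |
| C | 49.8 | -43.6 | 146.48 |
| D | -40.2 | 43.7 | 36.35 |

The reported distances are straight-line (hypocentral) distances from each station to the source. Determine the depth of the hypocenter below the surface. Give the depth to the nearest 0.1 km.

depth ≈ 31.8 km

Each station gives a sphere (x−x_i)² + (y−y_i)² + z² = d_i² (stations at z=0).
Subtracting the A sphere from B and C: z² cancels, leaving linear equations in x and y:
143.6 x + 2.4 y = -7359.40
149.8 x − 193.4 y = -18766.89
Solving: x ≈ -52.195, y ≈ 56.608 km (keep extra digits for the depth step; rounded: -52.2, 56.6).
Then from the A sphere: z² = 41.93² − (x + 25.1)² − (y − 53.1)² with x = -52.195, y = 56.608, so z ≈ 31.807 ≈ 31.8 km.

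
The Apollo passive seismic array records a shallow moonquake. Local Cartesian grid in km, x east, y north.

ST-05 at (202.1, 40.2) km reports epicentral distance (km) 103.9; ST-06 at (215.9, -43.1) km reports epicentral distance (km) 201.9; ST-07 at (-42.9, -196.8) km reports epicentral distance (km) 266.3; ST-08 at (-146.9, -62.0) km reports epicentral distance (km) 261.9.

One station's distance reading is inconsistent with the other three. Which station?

Solve using three stations at a time. Using ST-05, ST-07, ST-08 (subtract circle equations pairwise → linear system) gives (x, y) ≈ (98.8, 28.7).
Distances from that point to each station vs reported:
  ST-05: calculated 103.9 vs reported 103.9 → residual 0.0 km
  ST-06: calculated 137.3 vs reported 201.9 → residual 64.6 km
  ST-07: calculated 266.3 vs reported 266.3 → residual 0.0 km
  ST-08: calculated 261.9 vs reported 261.9 → residual 0.0 km
ST-05, ST-07, ST-08 are mutually consistent (residuals ≈ 0); ST-06 is off by 64.6 km.

ST-06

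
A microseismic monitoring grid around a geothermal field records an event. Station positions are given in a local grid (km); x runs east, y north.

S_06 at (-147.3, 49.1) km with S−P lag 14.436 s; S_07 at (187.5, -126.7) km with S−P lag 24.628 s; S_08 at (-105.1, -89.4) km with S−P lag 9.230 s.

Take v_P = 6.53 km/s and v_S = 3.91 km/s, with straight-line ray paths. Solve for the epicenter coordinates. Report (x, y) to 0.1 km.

Distance from S−P lag: d = Δt · v_P v_S / (v_P − v_S) = Δt · (6.53·3.91)/(6.53−3.91) ≈ 9.7452·Δt.
So d_S_06 = 140.68, d_S_07 = 240.00, d_S_08 = 89.95 km.
Circle about each station: (x + 147.3)² + (y − 49.1)² = 140.68²; (x − 187.5)² + (y + 126.7)² = 240.00²; (x + 105.1)² + (y + 89.4)² = 89.95².
Subtracting the S_06 equation from the S_07 and S_08 equations removes the quadratic terms:
669.6 x − 351.6 y = -10708.10
84.4 x − 277.0 y = 6630.13
Solving the 2×2 system: x ≈ -34.0, y ≈ -34.3 km.

(-34.0, -34.3)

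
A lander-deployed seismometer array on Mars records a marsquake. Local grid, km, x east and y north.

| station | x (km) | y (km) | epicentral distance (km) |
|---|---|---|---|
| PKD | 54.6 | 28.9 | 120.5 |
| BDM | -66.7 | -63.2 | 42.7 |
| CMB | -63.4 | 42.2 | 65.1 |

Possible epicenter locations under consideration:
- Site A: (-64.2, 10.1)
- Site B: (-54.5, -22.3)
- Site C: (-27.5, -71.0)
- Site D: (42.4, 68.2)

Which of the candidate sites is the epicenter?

For each candidate, compare |candidate − station| to the reported distance:
Site A: residuals PKD 0.2, BDM 30.6, CMB 33.0 → max 33.0 km
Site B: residuals PKD 0.0, BDM 0.0, CMB 0.0 → max 0.0 km
Site C: residuals PKD 8.8, BDM 2.7, CMB 53.7 → max 53.7 km
Site D: residuals PKD 79.3, BDM 128.1, CMB 43.8 → max 128.1 km
Only Site B has all residuals ≈ 0.

Site B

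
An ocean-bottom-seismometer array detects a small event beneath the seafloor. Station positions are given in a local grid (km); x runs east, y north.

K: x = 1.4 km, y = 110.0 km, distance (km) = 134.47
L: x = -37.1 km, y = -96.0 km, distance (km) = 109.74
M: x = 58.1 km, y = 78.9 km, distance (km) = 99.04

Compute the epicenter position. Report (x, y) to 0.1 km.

x ≈ 40.7 km, y ≈ -18.6 km

Circle about each station: (x − 1.4)² + (y − 110.0)² = 134.47²; (x + 37.1)² + (y + 96.0)² = 109.74²; (x − 58.1)² + (y − 78.9)² = 99.04².
Subtracting the K equation from the L and M equations removes the quadratic terms:
-77.0 x − 412.0 y = 4529.76
113.4 x − 62.2 y = 5772.12
Solving the 2×2 system: x ≈ 40.7, y ≈ -18.6 km.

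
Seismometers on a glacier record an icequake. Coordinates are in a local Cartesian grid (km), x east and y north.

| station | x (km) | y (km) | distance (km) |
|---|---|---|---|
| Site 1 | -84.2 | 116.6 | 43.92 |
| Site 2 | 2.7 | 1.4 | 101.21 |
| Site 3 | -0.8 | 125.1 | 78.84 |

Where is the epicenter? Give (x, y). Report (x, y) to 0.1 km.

Circle about each station: (x + 84.2)² + (y − 116.6)² = 43.92²; (x − 2.7)² + (y − 1.4)² = 101.21²; (x + 0.8)² + (y − 125.1)² = 78.84².
Subtracting the Site 1 equation from the Site 2 and Site 3 equations removes the quadratic terms:
173.8 x − 230.4 y = -28990.45
166.8 x + 17.0 y = -9321.33
Solving the 2×2 system: x ≈ -63.8, y ≈ 77.7 km.
Check against Site 1 (with the unrounded x, y): √((x + 84.2)²+(y − 116.6)²) = 43.93 ≈ 43.92 km. ✓

x ≈ -63.8 km, y ≈ 77.7 km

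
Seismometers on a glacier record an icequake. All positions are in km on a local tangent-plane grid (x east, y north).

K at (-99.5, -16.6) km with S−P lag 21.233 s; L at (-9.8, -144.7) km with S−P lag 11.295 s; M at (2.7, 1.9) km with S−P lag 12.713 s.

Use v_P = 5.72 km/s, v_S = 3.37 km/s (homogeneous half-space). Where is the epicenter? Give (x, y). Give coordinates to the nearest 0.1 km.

Distance from S−P lag: d = Δt · v_P v_S / (v_P − v_S) = Δt · (5.72·3.37)/(5.72−3.37) ≈ 8.2027·Δt.
So d_K = 174.17, d_L = 92.65, d_M = 104.28 km.
Circle about each station: (x + 99.5)² + (y + 16.6)² = 174.17²; (x + 9.8)² + (y + 144.7)² = 92.65²; (x − 2.7)² + (y − 1.9)² = 104.28².
Subtracting the K equation from the L and M equations removes the quadratic terms:
179.4 x − 256.2 y = 32609.49
204.4 x + 37.0 y = 9295.96
Solving the 2×2 system: x ≈ 60.8, y ≈ -84.7 km.
Check against K (with the unrounded x, y): √((x + 99.5)²+(y + 16.6)²) = 174.18 ≈ 174.17 km. ✓

(60.8, -84.7)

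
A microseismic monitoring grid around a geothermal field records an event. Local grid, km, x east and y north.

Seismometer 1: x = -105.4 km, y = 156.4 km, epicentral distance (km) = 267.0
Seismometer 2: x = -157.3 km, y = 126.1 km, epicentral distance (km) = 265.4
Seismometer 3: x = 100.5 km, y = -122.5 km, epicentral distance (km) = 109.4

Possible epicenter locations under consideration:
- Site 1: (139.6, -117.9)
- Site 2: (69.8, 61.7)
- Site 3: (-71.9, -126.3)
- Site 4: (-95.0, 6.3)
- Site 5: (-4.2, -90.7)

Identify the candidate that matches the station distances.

For each candidate, compare |candidate − station| to the reported distance:
Site 1: residuals Seismometer 1 100.8, Seismometer 2 118.9, Seismometer 3 70.0 → max 118.9 km
Site 2: residuals Seismometer 1 67.8, Seismometer 2 29.3, Seismometer 3 77.3 → max 77.3 km
Site 3: residuals Seismometer 1 17.7, Seismometer 2 1.1, Seismometer 3 63.0 → max 63.0 km
Site 4: residuals Seismometer 1 116.5, Seismometer 2 130.4, Seismometer 3 124.7 → max 130.4 km
Site 5: residuals Seismometer 1 0.0, Seismometer 2 0.0, Seismometer 3 0.0 → max 0.0 km
Only Site 5 has all residuals ≈ 0.

Site 5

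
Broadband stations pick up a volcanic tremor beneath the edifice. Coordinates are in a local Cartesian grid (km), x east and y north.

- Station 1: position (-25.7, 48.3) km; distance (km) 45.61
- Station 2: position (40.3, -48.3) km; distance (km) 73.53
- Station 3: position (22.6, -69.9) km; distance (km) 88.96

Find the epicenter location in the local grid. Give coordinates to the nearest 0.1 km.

Circle about each station: (x + 25.7)² + (y − 48.3)² = 45.61²; (x − 40.3)² + (y + 48.3)² = 73.53²; (x − 22.6)² + (y + 69.9)² = 88.96².
Subtracting the Station 1 equation from the Station 2 and Station 3 equations removes the quadratic terms:
132.0 x − 193.2 y = -2362.79
96.6 x − 236.4 y = -3430.22
Solving the 2×2 system: x ≈ 8.3, y ≈ 17.9 km.

8.3 km east, 17.9 km north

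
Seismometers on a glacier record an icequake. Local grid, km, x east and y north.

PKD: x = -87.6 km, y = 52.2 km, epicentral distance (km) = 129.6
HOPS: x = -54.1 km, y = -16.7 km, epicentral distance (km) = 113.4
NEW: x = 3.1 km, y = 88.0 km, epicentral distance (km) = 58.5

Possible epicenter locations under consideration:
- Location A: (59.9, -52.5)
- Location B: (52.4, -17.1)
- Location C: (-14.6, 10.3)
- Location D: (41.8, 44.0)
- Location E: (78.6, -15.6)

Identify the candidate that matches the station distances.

For each candidate, compare |candidate − station| to the reported distance:
Location A: residuals PKD 51.3, HOPS 6.1, NEW 93.0 → max 93.0 km
Location B: residuals PKD 26.6, HOPS 6.9, NEW 57.6 → max 57.6 km
Location C: residuals PKD 45.4, HOPS 65.6, NEW 21.2 → max 65.6 km
Location D: residuals PKD 0.1, HOPS 0.1, NEW 0.1 → max 0.1 km
Location E: residuals PKD 49.9, HOPS 19.3, NEW 69.7 → max 69.7 km
Only Location D has all residuals ≈ 0.

Location D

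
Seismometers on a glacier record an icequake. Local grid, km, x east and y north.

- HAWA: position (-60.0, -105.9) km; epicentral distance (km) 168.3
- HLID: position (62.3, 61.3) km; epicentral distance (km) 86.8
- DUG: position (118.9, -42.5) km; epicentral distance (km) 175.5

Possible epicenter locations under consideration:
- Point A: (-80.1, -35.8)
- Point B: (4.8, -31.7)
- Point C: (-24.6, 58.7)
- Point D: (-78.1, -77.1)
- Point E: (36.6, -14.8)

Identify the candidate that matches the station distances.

For each candidate, compare |candidate − station| to the reported distance:
Point A: residuals HAWA 95.4, HLID 85.6, DUG 23.6 → max 95.4 km
Point B: residuals HAWA 69.8, HLID 22.5, DUG 60.9 → max 69.8 km
Point C: residuals HAWA 0.1, HLID 0.1, DUG 0.1 → max 0.1 km
Point D: residuals HAWA 134.3, HLID 110.3, DUG 24.5 → max 134.3 km
Point E: residuals HAWA 35.5, HLID 6.5, DUG 88.7 → max 88.7 km
Only Point C has all residuals ≈ 0.

Point C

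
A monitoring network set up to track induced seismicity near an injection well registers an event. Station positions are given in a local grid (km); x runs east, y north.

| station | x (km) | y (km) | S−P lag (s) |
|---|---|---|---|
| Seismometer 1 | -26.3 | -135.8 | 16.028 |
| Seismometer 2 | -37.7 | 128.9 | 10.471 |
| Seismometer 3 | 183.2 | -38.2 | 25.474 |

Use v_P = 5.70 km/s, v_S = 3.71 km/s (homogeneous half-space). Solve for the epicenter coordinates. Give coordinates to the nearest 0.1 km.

Distance from S−P lag: d = Δt · v_P v_S / (v_P − v_S) = Δt · (5.70·3.71)/(5.70−3.71) ≈ 10.6266·Δt.
So d_Seismometer 1 = 170.32, d_Seismometer 2 = 111.27, d_Seismometer 3 = 270.70 km.
Circle about each station: (x + 26.3)² + (y + 135.8)² = 170.32²; (x + 37.7)² + (y − 128.9)² = 111.27²; (x − 183.2)² + (y + 38.2)² = 270.70².
Subtracting the Seismometer 1 equation from the Seismometer 2 and Seismometer 3 equations removes the quadratic terms:
-22.8 x + 529.4 y = 15531.06
419.0 x + 195.2 y = -28381.44
Solving the 2×2 system: x ≈ -79.8, y ≈ 25.9 km.
Check against Seismometer 1 (with the unrounded x, y): √((x + 26.3)²+(y + 135.8)²) = 170.32 ≈ 170.32 km. ✓

(-79.8, 25.9)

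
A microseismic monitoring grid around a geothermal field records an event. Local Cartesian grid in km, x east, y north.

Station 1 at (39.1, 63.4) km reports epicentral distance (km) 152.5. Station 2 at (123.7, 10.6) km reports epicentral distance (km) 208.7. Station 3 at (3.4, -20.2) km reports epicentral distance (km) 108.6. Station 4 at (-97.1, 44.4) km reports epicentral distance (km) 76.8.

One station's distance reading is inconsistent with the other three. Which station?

Solve using three stations at a time. Using Station 1, Station 2, Station 4 (subtract circle equations pairwise → linear system) gives (x, y) ≈ (-80.9, -30.8).
Distances from that point to each station vs reported:
  Station 1: calculated 152.6 vs reported 152.5 → residual 0.1 km
  Station 2: calculated 208.8 vs reported 208.7 → residual 0.1 km
  Station 3: calculated 85.0 vs reported 108.6 → residual 23.6 km
  Station 4: calculated 76.9 vs reported 76.8 → residual 0.1 km
Station 1, Station 2, Station 4 are mutually consistent (residuals ≈ 0); Station 3 is off by 23.6 km.

Station 3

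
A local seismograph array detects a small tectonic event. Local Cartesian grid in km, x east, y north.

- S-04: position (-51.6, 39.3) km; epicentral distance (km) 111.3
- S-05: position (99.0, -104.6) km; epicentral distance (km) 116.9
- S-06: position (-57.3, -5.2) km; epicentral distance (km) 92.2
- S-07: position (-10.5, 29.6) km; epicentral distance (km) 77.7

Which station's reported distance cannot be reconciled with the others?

S-05

Solve using three stations at a time. Using S-04, S-06, S-07 (subtract circle equations pairwise → linear system) gives (x, y) ≈ (29.3, -37.3).
Distances from that point to each station vs reported:
  S-04: calculated 111.4 vs reported 111.3 → residual 0.1 km
  S-05: calculated 96.9 vs reported 116.9 → residual 20.0 km
  S-06: calculated 92.3 vs reported 92.2 → residual 0.1 km
  S-07: calculated 77.9 vs reported 77.7 → residual 0.2 km
S-04, S-06, S-07 are mutually consistent (residuals ≈ 0); S-05 is off by 20.0 km.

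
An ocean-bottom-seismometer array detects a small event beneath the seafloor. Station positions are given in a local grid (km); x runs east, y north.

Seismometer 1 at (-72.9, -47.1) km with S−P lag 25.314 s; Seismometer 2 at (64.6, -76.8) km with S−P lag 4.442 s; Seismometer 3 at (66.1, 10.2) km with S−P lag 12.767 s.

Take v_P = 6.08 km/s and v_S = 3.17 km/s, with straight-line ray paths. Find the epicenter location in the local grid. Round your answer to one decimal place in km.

93.2 km east, -69.9 km north

Distance from S−P lag: d = Δt · v_P v_S / (v_P − v_S) = Δt · (6.08·3.17)/(6.08−3.17) ≈ 6.6232·Δt.
So d_Seismometer 1 = 167.66, d_Seismometer 2 = 29.42, d_Seismometer 3 = 84.56 km.
Circle about each station: (x + 72.9)² + (y + 47.1)² = 167.66²; (x − 64.6)² + (y + 76.8)² = 29.42²; (x − 66.1)² + (y − 10.2)² = 84.56².
Subtracting pairs of circle equations eliminates x²+y² and gives linear equations (the radical axes):
275.0 x − 59.4 y = 29782.92
278.0 x + 114.6 y = 17899.91
Solving the 2×2 system: x ≈ 93.2, y ≈ -69.9 km.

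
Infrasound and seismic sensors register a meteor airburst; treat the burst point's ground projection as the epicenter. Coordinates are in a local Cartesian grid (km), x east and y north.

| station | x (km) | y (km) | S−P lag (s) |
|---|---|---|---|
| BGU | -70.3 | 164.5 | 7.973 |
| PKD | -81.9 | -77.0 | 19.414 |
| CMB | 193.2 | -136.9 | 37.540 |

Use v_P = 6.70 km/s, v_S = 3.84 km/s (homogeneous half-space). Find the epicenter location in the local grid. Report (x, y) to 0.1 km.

x ≈ -52.2 km, y ≈ 95.1 km

Distance from S−P lag: d = Δt · v_P v_S / (v_P − v_S) = Δt · (6.70·3.84)/(6.70−3.84) ≈ 8.9958·Δt.
So d_BGU = 71.72, d_PKD = 174.64, d_CMB = 337.70 km.
Circle about each station: (x + 70.3)² + (y − 164.5)² = 71.72²; (x + 81.9)² + (y + 77.0)² = 174.64²; (x − 193.2)² + (y + 136.9)² = 337.70².
Subtracting the BGU equation from the PKD and CMB equations removes the quadratic terms:
-23.2 x − 483.0 y = -44721.10
527.0 x − 602.8 y = -84832.02
Solving the 2×2 system: x ≈ -52.2, y ≈ 95.1 km.
Check against BGU (with the unrounded x, y): √((x + 70.3)²+(y − 164.5)²) = 71.72 ≈ 71.72 km. ✓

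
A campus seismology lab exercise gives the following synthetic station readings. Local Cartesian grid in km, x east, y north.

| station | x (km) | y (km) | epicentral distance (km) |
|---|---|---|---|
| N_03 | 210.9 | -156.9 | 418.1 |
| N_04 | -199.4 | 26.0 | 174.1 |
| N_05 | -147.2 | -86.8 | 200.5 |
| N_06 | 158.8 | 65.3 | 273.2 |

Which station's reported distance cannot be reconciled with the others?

Solve using three stations at a time. Using N_03, N_05, N_06 (subtract circle equations pairwise → linear system) gives (x, y) ≈ (-110.6, 110.3).
Distances from that point to each station vs reported:
  N_03: calculated 418.1 vs reported 418.1 → residual 0.0 km
  N_04: calculated 122.4 vs reported 174.1 → residual 51.7 km
  N_05: calculated 200.5 vs reported 200.5 → residual 0.0 km
  N_06: calculated 273.2 vs reported 273.2 → residual 0.0 km
N_03, N_05, N_06 are mutually consistent (residuals ≈ 0); N_04 is off by 51.7 km.

N_04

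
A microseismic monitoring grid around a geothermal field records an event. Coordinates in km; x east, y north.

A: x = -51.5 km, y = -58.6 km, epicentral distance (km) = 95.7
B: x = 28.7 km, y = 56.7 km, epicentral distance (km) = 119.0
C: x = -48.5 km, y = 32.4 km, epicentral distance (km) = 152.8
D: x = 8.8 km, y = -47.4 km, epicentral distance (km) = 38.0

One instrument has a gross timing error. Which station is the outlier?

Solve using three stations at a time. Using A, B, D (subtract circle equations pairwise → linear system) gives (x, y) ≈ (44.2, -61.3).
Distances from that point to each station vs reported:
  A: calculated 95.7 vs reported 95.7 → residual 0.0 km
  B: calculated 119.0 vs reported 119.0 → residual 0.0 km
  C: calculated 131.8 vs reported 152.8 → residual 21.0 km
  D: calculated 38.0 vs reported 38.0 → residual 0.0 km
A, B, D are mutually consistent (residuals ≈ 0); C is off by 21.0 km.

C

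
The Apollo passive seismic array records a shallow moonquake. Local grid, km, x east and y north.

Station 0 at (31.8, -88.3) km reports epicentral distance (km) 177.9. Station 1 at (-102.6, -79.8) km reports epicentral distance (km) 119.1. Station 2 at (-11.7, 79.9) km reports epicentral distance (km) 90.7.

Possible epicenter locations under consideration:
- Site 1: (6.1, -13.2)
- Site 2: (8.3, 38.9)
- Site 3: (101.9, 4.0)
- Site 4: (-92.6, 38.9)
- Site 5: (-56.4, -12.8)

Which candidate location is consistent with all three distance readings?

For each candidate, compare |candidate − station| to the reported distance:
Site 1: residuals Station 0 98.5, Station 1 8.4, Station 2 4.1 → max 98.5 km
Site 2: residuals Station 0 48.5, Station 1 43.3, Station 2 45.1 → max 48.5 km
Site 3: residuals Station 0 62.0, Station 1 101.9, Station 2 45.9 → max 101.9 km
Site 4: residuals Station 0 0.0, Station 1 0.0, Station 2 0.0 → max 0.0 km
Site 5: residuals Station 0 61.8, Station 1 37.7, Station 2 12.2 → max 61.8 km
Only Site 4 has all residuals ≈ 0.

Site 4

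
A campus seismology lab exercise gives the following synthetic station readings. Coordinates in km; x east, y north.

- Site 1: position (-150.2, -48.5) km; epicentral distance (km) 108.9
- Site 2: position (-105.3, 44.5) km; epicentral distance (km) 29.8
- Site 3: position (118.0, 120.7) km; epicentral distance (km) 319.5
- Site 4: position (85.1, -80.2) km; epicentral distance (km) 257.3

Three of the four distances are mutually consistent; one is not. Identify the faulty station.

Site 3

Solve using three stations at a time. Using Site 1, Site 2, Site 4 (subtract circle equations pairwise → linear system) gives (x, y) ≈ (-131.4, 58.8).
Distances from that point to each station vs reported:
  Site 1: calculated 108.9 vs reported 108.9 → residual 0.0 km
  Site 2: calculated 29.8 vs reported 29.8 → residual 0.0 km
  Site 3: calculated 257.0 vs reported 319.5 → residual 62.5 km
  Site 4: calculated 257.3 vs reported 257.3 → residual 0.0 km
Site 1, Site 2, Site 4 are mutually consistent (residuals ≈ 0); Site 3 is off by 62.5 km.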